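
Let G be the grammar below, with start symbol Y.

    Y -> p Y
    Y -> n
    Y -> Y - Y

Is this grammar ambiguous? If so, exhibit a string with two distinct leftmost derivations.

Witness: p n - n

Derivation 1: Y ⇒ p Y ⇒ p Y - Y ⇒ p n - Y ⇒ p n - n
Derivation 2: Y ⇒ Y - Y ⇒ p Y - Y ⇒ p n - Y ⇒ p n - n

Two distinct leftmost derivations for the same string.

Ambiguous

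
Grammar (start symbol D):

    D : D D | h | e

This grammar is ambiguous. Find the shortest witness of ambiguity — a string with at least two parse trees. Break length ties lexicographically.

e e e

length 1: no string has ≥2 trees
length 2: no string has ≥2 trees
length 3: e e e has 2 parse trees

Two derivations of e e e:
  D ⇒ D D ⇒ D D D ⇒ e D D ⇒ e e D ⇒ e e e
  D ⇒ D D ⇒ e D ⇒ e D D ⇒ e e D ⇒ e e e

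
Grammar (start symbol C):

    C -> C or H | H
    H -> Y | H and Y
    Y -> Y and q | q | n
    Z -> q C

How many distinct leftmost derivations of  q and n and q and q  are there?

Parse trees for q and n and q and q:
  [C [H [H [Y q]] and [Y [Y [Y n] and q] and q]]]
  [C [H [H [H [Y q]] and [Y n]] and [Y [Y q] and q]]]
  [C [H [H [H [Y q]] and [Y [Y n] and q]] and [Y q]]]
  [C [H [H [H [H [Y q]] and [Y n]] and [Y q]] and [Y q]]]

4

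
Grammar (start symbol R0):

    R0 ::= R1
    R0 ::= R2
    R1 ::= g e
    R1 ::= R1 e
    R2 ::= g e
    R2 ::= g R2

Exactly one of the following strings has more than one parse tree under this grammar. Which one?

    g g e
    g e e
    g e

g g e: 1 tree
g e e: 1 tree
g e: 2 trees

g e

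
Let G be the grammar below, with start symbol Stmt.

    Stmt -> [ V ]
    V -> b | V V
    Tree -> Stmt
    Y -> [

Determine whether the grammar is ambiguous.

Witness: [ b b b ]

Derivation 1: Stmt ⇒ [ V ] ⇒ [ V V ] ⇒ [ b V ] ⇒ [ b V V ] ⇒ [ b b V ] ⇒ [ b b b ]
Derivation 2: Stmt ⇒ [ V ] ⇒ [ V V ] ⇒ [ V V V ] ⇒ [ b V V ] ⇒ [ b b V ] ⇒ [ b b b ]

Two distinct leftmost derivations for the same string.

Ambiguous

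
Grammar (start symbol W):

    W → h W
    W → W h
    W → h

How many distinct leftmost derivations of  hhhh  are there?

Parse trees for hhhh:
  [W h [W h [W h [W h]]]]
  [W h [W h [W [W h] h]]]
  [W h [W [W h [W h]] h]]
  [W h [W [W [W h] h] h]]
  [W [W h [W h [W h]]] h]
  [W [W h [W [W h] h]] h]
  [W [W [W h [W h]] h] h]
  [W [W [W [W h] h] h] h]

8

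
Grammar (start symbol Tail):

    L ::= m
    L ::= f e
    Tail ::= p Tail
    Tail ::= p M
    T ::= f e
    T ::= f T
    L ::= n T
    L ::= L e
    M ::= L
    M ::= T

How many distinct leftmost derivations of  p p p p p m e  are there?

Parse trees for p p p p p m e:
  [Tail p [Tail p [Tail p [Tail p [Tail p [M [L [L m] e]]]]]]]

1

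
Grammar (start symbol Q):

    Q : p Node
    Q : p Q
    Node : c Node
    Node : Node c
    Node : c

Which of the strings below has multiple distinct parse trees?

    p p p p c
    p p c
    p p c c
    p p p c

p p p p c: 1 tree
p p c: 1 tree
p p c c: 2 trees
p p p c: 1 tree

p p c c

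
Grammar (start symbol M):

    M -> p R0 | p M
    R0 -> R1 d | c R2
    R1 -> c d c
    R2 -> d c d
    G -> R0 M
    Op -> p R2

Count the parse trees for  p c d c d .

Parse trees for p c d c d:
  [M p [R0 [R1 c d c] d]]
  [M p [R0 c [R2 d c d]]]

2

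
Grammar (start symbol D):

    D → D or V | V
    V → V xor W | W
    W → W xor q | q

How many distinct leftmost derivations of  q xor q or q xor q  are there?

Parse trees for q xor q or q xor q:
  [D [D [V [V [W q]] xor [W q]]] or [V [V [W q]] xor [W q]]]
  [D [D [V [V [W q]] xor [W q]]] or [V [W [W q] xor q]]]
  [D [D [V [W [W q] xor q]]] or [V [V [W q]] xor [W q]]]
  [D [D [V [W [W q] xor q]]] or [V [W [W q] xor q]]]

4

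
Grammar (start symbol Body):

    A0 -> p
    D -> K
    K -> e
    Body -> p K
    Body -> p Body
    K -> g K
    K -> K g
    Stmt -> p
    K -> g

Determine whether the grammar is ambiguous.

Ambiguous

Witness: p g g

Derivation 1: Body ⇒ p K ⇒ p g K ⇒ p g g
Derivation 2: Body ⇒ p K ⇒ p K g ⇒ p g g

Two distinct leftmost derivations for the same string.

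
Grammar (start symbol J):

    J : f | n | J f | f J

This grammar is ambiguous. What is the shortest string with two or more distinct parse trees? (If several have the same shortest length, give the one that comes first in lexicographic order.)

length 1: no string has ≥2 trees
length 2: f f has 2 parse trees

Two derivations of f f:
  J ⇒ J f ⇒ f f
  J ⇒ f J ⇒ f f

f f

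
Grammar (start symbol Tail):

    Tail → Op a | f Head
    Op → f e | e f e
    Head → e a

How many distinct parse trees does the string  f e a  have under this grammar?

2

Parse trees for f e a:
  [Tail [Op f e] a]
  [Tail f [Head e a]]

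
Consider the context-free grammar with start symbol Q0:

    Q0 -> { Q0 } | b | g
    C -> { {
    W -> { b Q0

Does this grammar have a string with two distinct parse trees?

Only Q0 is reachable from Q0; ignoring the rest: L(Q0) is { openⁿ atom closeⁿ : n ≥ 0 }. The bracket depth fixes n, and the derivation is forced at every step.

Unambiguous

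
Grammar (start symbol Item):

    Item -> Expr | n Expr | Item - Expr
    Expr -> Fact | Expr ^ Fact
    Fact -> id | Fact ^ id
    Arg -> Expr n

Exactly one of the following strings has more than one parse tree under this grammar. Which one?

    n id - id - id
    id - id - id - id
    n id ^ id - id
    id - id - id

n id - id - id: 1 tree
id - id - id - id: 1 tree
n id ^ id - id: 2 trees
id - id - id: 1 tree

n id ^ id - id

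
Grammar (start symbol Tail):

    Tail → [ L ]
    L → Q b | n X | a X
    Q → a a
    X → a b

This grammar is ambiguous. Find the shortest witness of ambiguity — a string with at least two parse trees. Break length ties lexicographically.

[ a a b ]

length 5: [ a a b ] has 2 parse trees

Two derivations of [ a a b ]:
  Tail ⇒ [ L ] ⇒ [ Q b ] ⇒ [ a a b ]
  Tail ⇒ [ L ] ⇒ [ a X ] ⇒ [ a a b ]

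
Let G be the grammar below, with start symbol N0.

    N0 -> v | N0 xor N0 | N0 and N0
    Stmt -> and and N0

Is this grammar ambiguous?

Witness: v and v and v

Derivation 1: N0 ⇒ N0 and N0 ⇒ v and N0 ⇒ v and N0 and N0 ⇒ v and v and N0 ⇒ v and v and v
Derivation 2: N0 ⇒ N0 and N0 ⇒ N0 and N0 and N0 ⇒ v and N0 and N0 ⇒ v and v and N0 ⇒ v and v and v

Two distinct leftmost derivations for the same string.

Ambiguous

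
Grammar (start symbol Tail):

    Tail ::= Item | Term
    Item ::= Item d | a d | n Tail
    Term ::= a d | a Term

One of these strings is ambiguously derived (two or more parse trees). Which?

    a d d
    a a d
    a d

a d

a d d: 1 tree
a a d: 1 tree
a d: 2 trees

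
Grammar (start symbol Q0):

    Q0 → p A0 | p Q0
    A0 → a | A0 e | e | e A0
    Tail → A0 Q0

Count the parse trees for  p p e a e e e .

4

Parse trees for p p e a e e e:
  [Q0 p [Q0 p [A0 [A0 [A0 [A0 e [A0 a]] e] e] e]]]
  [Q0 p [Q0 p [A0 [A0 [A0 e [A0 [A0 a] e]] e] e]]]
  [Q0 p [Q0 p [A0 [A0 e [A0 [A0 [A0 a] e] e]] e]]]
  [Q0 p [Q0 p [A0 e [A0 [A0 [A0 [A0 a] e] e] e]]]]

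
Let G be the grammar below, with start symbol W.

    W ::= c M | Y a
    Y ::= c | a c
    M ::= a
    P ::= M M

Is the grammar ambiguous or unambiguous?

Witness: c a

Derivation 1: W ⇒ c M ⇒ c a
Derivation 2: W ⇒ Y a ⇒ c a

Two distinct leftmost derivations for the same string.

Ambiguous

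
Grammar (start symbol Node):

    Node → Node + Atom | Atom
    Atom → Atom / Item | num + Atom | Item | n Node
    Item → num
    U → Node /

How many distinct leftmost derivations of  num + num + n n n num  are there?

4

Parse trees for num + num + n n n num:
  [Node [Node [Atom [Item num]]] + [Atom num + [Atom n [Node [Atom n [Node [Atom n [Node [Atom [Item num]]]]]]]]]]
  [Node [Node [Node [Atom [Item num]]] + [Atom [Item num]]] + [Atom n [Node [Atom n [Node [Atom n [Node [Atom [Item num]]]]]]]]]
  [Node [Node [Atom num + [Atom [Item num]]]] + [Atom n [Node [Atom n [Node [Atom n [Node [Atom [Item num]]]]]]]]]
  [Node [Atom num + [Atom num + [Atom n [Node [Atom n [Node [Atom n [Node [Atom [Item num]]]]]]]]]]]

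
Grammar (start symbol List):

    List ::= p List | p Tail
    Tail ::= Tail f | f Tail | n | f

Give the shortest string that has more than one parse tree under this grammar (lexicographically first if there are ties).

p f f

length 2: no string has ≥2 trees
length 3: p f f has 2 parse trees

Two derivations of p f f:
  List ⇒ p Tail ⇒ p Tail f ⇒ p f f
  List ⇒ p Tail ⇒ p f Tail ⇒ p f f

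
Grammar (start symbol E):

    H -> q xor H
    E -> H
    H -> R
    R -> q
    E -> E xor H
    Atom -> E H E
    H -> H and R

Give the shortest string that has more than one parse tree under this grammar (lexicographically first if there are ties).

q xor q

length 1: no string has ≥2 trees
length 3: q xor q has 2 parse trees

Two derivations of q xor q:
  E ⇒ H ⇒ q xor H ⇒ q xor R ⇒ q xor q
  E ⇒ E xor H ⇒ H xor H ⇒ R xor H ⇒ q xor H ⇒ q xor R ⇒ q xor q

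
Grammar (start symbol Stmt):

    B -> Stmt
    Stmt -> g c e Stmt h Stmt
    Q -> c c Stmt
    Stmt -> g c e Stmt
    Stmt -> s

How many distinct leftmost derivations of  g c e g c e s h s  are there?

Parse trees for g c e g c e s h s:
  [Stmt g c e [Stmt g c e [Stmt s]] h [Stmt s]]
  [Stmt g c e [Stmt g c e [Stmt s] h [Stmt s]]]

2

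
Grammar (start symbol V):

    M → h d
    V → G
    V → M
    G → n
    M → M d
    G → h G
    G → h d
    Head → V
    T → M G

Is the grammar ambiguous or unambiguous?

Witness: h d

Derivation 1: V ⇒ G ⇒ h d
Derivation 2: V ⇒ M ⇒ h d

Two distinct leftmost derivations for the same string.

Ambiguous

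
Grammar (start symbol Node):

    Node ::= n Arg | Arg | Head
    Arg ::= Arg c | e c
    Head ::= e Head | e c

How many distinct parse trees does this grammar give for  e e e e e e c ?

Parse trees for e e e e e e c:
  [Node [Head e [Head e [Head e [Head e [Head e [Head e c]]]]]]]

1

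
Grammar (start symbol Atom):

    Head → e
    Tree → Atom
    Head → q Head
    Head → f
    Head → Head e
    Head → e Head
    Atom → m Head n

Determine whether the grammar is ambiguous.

Ambiguous

Witness: m e e n

Derivation 1: Atom ⇒ m Head n ⇒ m Head e n ⇒ m e e n
Derivation 2: Atom ⇒ m Head n ⇒ m e Head n ⇒ m e e n

Two distinct leftmost derivations for the same string.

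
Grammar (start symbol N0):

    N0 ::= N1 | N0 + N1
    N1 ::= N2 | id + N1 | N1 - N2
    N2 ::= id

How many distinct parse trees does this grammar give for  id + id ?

2

Parse trees for id + id:
  [N0 [N1 id + [N1 [N2 id]]]]
  [N0 [N0 [N1 [N2 id]]] + [N1 [N2 id]]]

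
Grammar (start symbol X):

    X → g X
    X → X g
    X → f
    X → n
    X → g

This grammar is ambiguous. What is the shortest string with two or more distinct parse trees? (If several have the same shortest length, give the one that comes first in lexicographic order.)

g g

length 1: no string has ≥2 trees
length 2: g g has 2 parse trees

Two derivations of g g:
  X ⇒ g X ⇒ g g
  X ⇒ X g ⇒ g g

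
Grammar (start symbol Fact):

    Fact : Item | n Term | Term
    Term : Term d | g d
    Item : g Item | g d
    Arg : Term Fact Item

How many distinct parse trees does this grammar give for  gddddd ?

Parse trees for gddddd:
  [Fact [Term [Term [Term [Term [Term g d] d] d] d] d]]

1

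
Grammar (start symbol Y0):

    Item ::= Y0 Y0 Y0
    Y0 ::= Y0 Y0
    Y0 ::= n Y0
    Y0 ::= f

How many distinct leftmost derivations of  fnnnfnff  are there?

25

Parse trees for fnnnfnff (showing first 6 of 25):
  [Y0 [Y0 f] [Y0 [Y0 n [Y0 n [Y0 n [Y0 f]]]] [Y0 [Y0 n [Y0 f]] [Y0 f]]]]
  [Y0 [Y0 f] [Y0 [Y0 n [Y0 n [Y0 n [Y0 f]]]] [Y0 n [Y0 [Y0 f] [Y0 f]]]]]
  [Y0 [Y0 f] [Y0 [Y0 [Y0 n [Y0 n [Y0 n [Y0 f]]]] [Y0 n [Y0 f]]] [Y0 f]]]
  [Y0 [Y0 f] [Y0 [Y0 n [Y0 [Y0 n [Y0 n [Y0 f]]] [Y0 n [Y0 f]]]] [Y0 f]]]
  [Y0 [Y0 f] [Y0 [Y0 n [Y0 n [Y0 [Y0 n [Y0 f]] [Y0 n [Y0 f]]]]] [Y0 f]]]
  [Y0 [Y0 f] [Y0 [Y0 n [Y0 n [Y0 n [Y0 [Y0 f] [Y0 n [Y0 f]]]]]] [Y0 f]]]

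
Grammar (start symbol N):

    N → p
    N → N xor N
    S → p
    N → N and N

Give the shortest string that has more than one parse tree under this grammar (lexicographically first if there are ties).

p and p and p

length 1: no string has ≥2 trees
length 3: no string has ≥2 trees
length 5: p and p and p has 2 parse trees

Two derivations of p and p and p:
  N ⇒ N and N ⇒ p and N ⇒ p and N and N ⇒ p and p and N ⇒ p and p and p
  N ⇒ N and N ⇒ N and N and N ⇒ p and N and N ⇒ p and p and N ⇒ p and p and p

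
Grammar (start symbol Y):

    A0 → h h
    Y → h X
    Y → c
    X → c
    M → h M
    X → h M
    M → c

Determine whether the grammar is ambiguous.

(A0 is unreachable from Y, so its rules don't affect L(Y).) Each reachable nonterminal has at most one production per leading terminal, and all productions are right-linear; the derivation is determined token-by-token.

Unambiguous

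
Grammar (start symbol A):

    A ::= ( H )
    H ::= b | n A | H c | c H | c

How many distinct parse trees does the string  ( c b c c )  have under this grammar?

3

Parse trees for ( c b c c ):
  [A ( [H [H [H c [H b]] c] c] )]
  [A ( [H [H c [H [H b] c]] c] )]
  [A ( [H c [H [H [H b] c] c]] )]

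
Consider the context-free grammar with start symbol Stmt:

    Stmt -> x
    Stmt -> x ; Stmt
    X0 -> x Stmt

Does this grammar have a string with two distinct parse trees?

Unambiguous

Only Stmt is reachable from Stmt; ignoring the rest: The reachable grammar is A → atom sep A | atom. Each atom is followed by either the separator (recurse) or end-of-string (stop) — no choice point.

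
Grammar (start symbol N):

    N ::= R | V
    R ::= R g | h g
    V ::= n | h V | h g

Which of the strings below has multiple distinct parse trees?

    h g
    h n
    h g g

h g

h g: 2 trees
h n: 1 tree
h g g: 1 tree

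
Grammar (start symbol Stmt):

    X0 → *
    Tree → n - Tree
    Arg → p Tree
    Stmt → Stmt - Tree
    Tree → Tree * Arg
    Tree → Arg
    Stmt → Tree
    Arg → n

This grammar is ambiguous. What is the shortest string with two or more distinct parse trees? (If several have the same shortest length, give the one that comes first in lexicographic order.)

n - n

length 1: no string has ≥2 trees
length 2: no string has ≥2 trees
length 3: n - n has 2 parse trees

Two derivations of n - n:
  Stmt ⇒ Stmt - Tree ⇒ Tree - Tree ⇒ Arg - Tree ⇒ n - Tree ⇒ n - Arg ⇒ n - n
  Stmt ⇒ Tree ⇒ n - Tree ⇒ n - Arg ⇒ n - n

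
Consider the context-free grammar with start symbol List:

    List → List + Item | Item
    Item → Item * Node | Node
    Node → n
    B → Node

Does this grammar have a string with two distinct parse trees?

Only List, Item, Node are reachable from List; ignoring the rest: List → List + Item | Item  ;  Item → Item * Node | Node  — a left-associative chain with Node at the bottom. Each string factors uniquely by precedence.

Unambiguous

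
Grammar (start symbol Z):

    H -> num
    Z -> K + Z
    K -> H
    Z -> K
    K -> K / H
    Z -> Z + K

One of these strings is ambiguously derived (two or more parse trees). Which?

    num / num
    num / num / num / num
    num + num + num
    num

num / num: 1 tree
num / num / num / num: 1 tree
num + num + num: 4 trees
num: 1 tree

num + num + num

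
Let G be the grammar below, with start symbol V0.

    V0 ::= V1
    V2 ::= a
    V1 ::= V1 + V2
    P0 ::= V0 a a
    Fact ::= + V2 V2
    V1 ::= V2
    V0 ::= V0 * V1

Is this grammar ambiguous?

Unambiguous

(P0, Fact are unreachable from V0, so their rules don't affect L(V0).) V0 → V0 * V1 | V1  ;  V1 → V1 + V2 | V2  — a left-associative chain with V2 at the bottom. Each string factors uniquely by precedence.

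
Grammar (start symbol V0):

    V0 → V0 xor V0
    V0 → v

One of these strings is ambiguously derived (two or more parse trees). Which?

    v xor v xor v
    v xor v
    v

v xor v xor v

v xor v xor v: 2 trees
v xor v: 1 tree
v: 1 tree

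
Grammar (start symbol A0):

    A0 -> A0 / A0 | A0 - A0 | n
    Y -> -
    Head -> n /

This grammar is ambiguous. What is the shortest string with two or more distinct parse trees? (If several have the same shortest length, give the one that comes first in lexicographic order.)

length 1: no string has ≥2 trees
length 3: no string has ≥2 trees
length 5: n - n - n has 2 parse trees

Two derivations of n - n - n:
  A0 ⇒ A0 - A0 ⇒ A0 - A0 - A0 ⇒ n - A0 - A0 ⇒ n - n - A0 ⇒ n - n - n
  A0 ⇒ A0 - A0 ⇒ n - A0 ⇒ n - A0 - A0 ⇒ n - n - A0 ⇒ n - n - n

n - n - n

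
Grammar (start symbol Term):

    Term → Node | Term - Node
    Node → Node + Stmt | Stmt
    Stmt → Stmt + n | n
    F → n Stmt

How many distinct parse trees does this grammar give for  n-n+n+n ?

4

Parse trees for n-n+n+n:
  [Term [Term [Node [Stmt n]]] - [Node [Node [Stmt n]] + [Stmt [Stmt n] + n]]]
  [Term [Term [Node [Stmt n]]] - [Node [Node [Node [Stmt n]] + [Stmt n]] + [Stmt n]]]
  [Term [Term [Node [Stmt n]]] - [Node [Node [Stmt [Stmt n] + n]] + [Stmt n]]]
  [Term [Term [Node [Stmt n]]] - [Node [Stmt [Stmt [Stmt n] + n] + n]]]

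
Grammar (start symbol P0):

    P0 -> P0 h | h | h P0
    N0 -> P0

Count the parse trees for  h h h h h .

Parse trees for h h h h h (showing first 6 of 16):
  [P0 [P0 [P0 [P0 [P0 h] h] h] h] h]
  [P0 [P0 [P0 [P0 h [P0 h]] h] h] h]
  [P0 [P0 [P0 h [P0 [P0 h] h]] h] h]
  [P0 [P0 [P0 h [P0 h [P0 h]]] h] h]
  [P0 [P0 h [P0 [P0 [P0 h] h] h]] h]
  [P0 [P0 h [P0 [P0 h [P0 h]] h]] h]

16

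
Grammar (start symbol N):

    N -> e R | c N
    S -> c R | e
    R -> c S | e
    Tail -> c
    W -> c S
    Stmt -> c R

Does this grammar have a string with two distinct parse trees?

Unambiguous

Only N, S, R are reachable from N; ignoring the rest: Restricted to the reachable nonterminals, every rule has the form A → t or A → t B, and no two rules for the same A share a first terminal. The grammar encodes a DFA — one run per string.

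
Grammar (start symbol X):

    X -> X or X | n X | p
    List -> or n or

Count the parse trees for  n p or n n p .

2

Parse trees for n p or n n p:
  [X [X n [X p]] or [X n [X n [X p]]]]
  [X n [X [X p] or [X n [X n [X p]]]]]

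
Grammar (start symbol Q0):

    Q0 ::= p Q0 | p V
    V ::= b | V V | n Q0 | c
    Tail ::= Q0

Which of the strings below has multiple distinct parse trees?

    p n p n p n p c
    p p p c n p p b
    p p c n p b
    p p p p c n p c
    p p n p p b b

p p n p p b b

p n p n p n p c: 1 tree
p p p c n p p b: 1 tree
p p c n p b: 1 tree
p p p p c n p c: 1 tree
p p n p p b b: 2 trees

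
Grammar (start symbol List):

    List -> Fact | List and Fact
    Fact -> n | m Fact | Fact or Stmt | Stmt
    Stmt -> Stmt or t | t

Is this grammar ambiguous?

Ambiguous

Witness: t or t

Derivation 1: List ⇒ Fact ⇒ Fact or Stmt ⇒ Stmt or Stmt ⇒ t or Stmt ⇒ t or t
Derivation 2: List ⇒ Fact ⇒ Stmt ⇒ Stmt or t ⇒ t or t

Two distinct leftmost derivations for the same string.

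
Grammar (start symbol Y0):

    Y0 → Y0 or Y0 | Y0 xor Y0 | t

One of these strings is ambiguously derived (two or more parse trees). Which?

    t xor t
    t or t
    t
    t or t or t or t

t xor t: 1 tree
t or t: 1 tree
t: 1 tree
t or t or t or t: 5 trees

t or t or t or t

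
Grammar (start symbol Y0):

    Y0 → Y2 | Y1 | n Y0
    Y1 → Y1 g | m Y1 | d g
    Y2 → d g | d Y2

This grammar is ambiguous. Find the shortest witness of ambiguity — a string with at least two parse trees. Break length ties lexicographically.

d g

length 2: d g has 2 parse trees

Two derivations of d g:
  Y0 ⇒ Y2 ⇒ d g
  Y0 ⇒ Y1 ⇒ d g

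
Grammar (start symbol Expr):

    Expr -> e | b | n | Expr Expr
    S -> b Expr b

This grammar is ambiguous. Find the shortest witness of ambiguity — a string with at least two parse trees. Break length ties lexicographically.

b b b

length 1: no string has ≥2 trees
length 2: no string has ≥2 trees
length 3: b b b has 2 parse trees

Two derivations of b b b:
  Expr ⇒ Expr Expr ⇒ b Expr ⇒ b Expr Expr ⇒ b b Expr ⇒ b b b
  Expr ⇒ Expr Expr ⇒ Expr Expr Expr ⇒ b Expr Expr ⇒ b b Expr ⇒ b b b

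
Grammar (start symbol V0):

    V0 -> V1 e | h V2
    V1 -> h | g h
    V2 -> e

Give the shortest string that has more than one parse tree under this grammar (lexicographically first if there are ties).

length 2: h e has 2 parse trees

Two derivations of h e:
  V0 ⇒ V1 e ⇒ h e
  V0 ⇒ h V2 ⇒ h e

h e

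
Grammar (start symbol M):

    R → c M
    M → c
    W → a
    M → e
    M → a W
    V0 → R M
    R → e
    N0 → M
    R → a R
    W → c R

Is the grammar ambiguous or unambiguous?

Unambiguous

Only M, W, R are reachable from M; ignoring the rest: The reachable rules are right-linear with at most one rule per (nonterminal, next-terminal) pair. Each input token forces the next rule, so parsing is deterministic.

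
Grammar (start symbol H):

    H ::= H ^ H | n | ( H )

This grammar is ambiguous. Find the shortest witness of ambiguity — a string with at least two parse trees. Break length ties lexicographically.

length 1: no string has ≥2 trees
length 3: no string has ≥2 trees
length 5: n ^ n ^ n has 2 parse trees

Two derivations of n ^ n ^ n:
  H ⇒ H ^ H ⇒ H ^ H ^ H ⇒ n ^ H ^ H ⇒ n ^ n ^ H ⇒ n ^ n ^ n
  H ⇒ H ^ H ⇒ n ^ H ⇒ n ^ H ^ H ⇒ n ^ n ^ H ⇒ n ^ n ^ n

n ^ n ^ n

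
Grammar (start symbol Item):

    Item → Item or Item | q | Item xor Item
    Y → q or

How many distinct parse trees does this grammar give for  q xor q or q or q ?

5

Parse trees for q xor q or q or q:
  [Item [Item [Item q] xor [Item q]] or [Item [Item q] or [Item q]]]
  [Item [Item [Item [Item q] xor [Item q]] or [Item q]] or [Item q]]
  [Item [Item [Item q] xor [Item [Item q] or [Item q]]] or [Item q]]
  [Item [Item q] xor [Item [Item q] or [Item [Item q] or [Item q]]]]
  [Item [Item q] xor [Item [Item [Item q] or [Item q]] or [Item q]]]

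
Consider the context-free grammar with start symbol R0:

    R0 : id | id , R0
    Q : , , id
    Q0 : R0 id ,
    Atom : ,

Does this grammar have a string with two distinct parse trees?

(Q, Q0, Atom are unreachable from R0, so their rules don't affect L(R0).) The reachable grammar is A → atom sep A | atom. Each atom is followed by either the separator (recurse) or end-of-string (stop) — no choice point.

Unambiguous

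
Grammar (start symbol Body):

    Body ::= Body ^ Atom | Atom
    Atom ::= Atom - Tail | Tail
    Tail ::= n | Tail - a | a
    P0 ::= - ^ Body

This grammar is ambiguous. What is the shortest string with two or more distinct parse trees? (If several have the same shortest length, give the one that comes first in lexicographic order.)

length 1: no string has ≥2 trees
length 3: a - a has 2 parse trees

Two derivations of a - a:
  Body ⇒ Atom ⇒ Atom - Tail ⇒ Tail - Tail ⇒ a - Tail ⇒ a - a
  Body ⇒ Atom ⇒ Tail ⇒ Tail - a ⇒ a - a

a - a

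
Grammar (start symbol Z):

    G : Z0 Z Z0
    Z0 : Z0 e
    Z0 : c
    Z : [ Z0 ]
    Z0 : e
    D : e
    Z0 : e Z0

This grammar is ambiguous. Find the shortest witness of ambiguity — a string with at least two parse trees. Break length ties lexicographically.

[ e e ]

length 3: no string has ≥2 trees
length 4: [ e e ] has 2 parse trees

Two derivations of [ e e ]:
  Z ⇒ [ Z0 ] ⇒ [ Z0 e ] ⇒ [ e e ]
  Z ⇒ [ Z0 ] ⇒ [ e Z0 ] ⇒ [ e e ]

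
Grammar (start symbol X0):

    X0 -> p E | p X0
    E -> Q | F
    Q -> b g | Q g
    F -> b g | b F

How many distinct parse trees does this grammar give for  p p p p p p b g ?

Parse trees for p p p p p p b g:
  [X0 p [X0 p [X0 p [X0 p [X0 p [X0 p [E [Q b g]]]]]]]]
  [X0 p [X0 p [X0 p [X0 p [X0 p [X0 p [E [F b g]]]]]]]]

2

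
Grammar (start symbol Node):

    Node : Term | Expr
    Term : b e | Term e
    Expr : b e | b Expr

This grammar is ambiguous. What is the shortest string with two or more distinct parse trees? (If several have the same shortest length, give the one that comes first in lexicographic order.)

length 2: b e has 2 parse trees

Two derivations of b e:
  Node ⇒ Term ⇒ b e
  Node ⇒ Expr ⇒ b e

b e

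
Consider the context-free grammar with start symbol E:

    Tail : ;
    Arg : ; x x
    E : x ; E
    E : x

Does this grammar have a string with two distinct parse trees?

Only E is reachable from E; ignoring the rest: Right-recursive list with a separator: after each atom, whether the separator follows determines the rule. One parse per string.

Unambiguous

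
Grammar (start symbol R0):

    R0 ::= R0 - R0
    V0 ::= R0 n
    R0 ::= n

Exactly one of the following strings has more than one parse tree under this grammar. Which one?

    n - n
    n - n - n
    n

n - n: 1 tree
n - n - n: 2 trees
n: 1 tree

n - n - n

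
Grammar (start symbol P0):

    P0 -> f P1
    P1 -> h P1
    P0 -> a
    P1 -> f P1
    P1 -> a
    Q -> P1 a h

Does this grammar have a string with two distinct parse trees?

Only P0, P1 are reachable from P0; ignoring the rest: The reachable rules are right-linear with at most one rule per (nonterminal, next-terminal) pair. Each input token forces the next rule, so parsing is deterministic.

Unambiguous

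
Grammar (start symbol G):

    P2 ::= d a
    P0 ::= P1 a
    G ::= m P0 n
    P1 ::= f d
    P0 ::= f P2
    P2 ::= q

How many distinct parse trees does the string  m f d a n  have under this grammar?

Parse trees for m f d a n:
  [G m [P0 [P1 f d] a] n]
  [G m [P0 f [P2 d a]] n]

2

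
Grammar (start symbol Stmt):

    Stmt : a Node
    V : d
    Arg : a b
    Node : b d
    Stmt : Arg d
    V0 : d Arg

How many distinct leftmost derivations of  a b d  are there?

Parse trees for a b d:
  [Stmt a [Node b d]]
  [Stmt [Arg a b] d]

2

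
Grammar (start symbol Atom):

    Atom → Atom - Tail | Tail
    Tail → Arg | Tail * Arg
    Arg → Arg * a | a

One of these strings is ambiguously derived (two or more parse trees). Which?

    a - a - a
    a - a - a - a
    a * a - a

a * a - a

a - a - a: 1 tree
a - a - a - a: 1 tree
a * a - a: 2 trees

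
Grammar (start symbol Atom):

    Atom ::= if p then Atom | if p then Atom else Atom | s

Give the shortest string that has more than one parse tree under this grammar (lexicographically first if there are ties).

length 1: no string has ≥2 trees
length 4: no string has ≥2 trees
length 6: no string has ≥2 trees
length 7: no string has ≥2 trees
length 9: if p then if p then s else s has 2 parse trees

Two derivations of if p then if p then s else s:
  Atom ⇒ if p then Atom ⇒ if p then if p then Atom else Atom ⇒ if p then if p then s else Atom ⇒ if p then if p then s else s
  Atom ⇒ if p then Atom else Atom ⇒ if p then if p then Atom else Atom ⇒ if p then if p then s else Atom ⇒ if p then if p then s else s

if p then if p then s else s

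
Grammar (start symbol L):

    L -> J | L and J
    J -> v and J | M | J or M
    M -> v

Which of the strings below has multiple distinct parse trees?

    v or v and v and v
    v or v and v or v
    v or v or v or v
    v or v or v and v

v or v and v and v

v or v and v and v: 2 trees
v or v and v or v: 1 tree
v or v or v or v: 1 tree
v or v or v and v: 1 tree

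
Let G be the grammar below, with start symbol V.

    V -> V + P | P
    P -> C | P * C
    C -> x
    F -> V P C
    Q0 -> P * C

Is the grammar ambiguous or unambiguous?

Unambiguous

(F, Q0 are unreachable from V, so their rules don't affect L(V).) The grammar is stratified — V handles '+' (left-recursive), P handles '*', C atoms. Each operator has a fixed associativity and precedence level, so every string has one parse.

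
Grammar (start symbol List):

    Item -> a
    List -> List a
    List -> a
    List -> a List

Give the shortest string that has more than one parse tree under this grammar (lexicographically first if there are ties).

a a

length 1: no string has ≥2 trees
length 2: a a has 2 parse trees

Two derivations of a a:
  List ⇒ List a ⇒ a a
  List ⇒ a List ⇒ a a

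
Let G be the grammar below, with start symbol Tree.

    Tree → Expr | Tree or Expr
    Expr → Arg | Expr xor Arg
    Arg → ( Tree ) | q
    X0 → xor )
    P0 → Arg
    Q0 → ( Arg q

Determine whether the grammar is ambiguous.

Only Tree, Expr, Arg are reachable from Tree; ignoring the rest: This is a standard precedence ladder (Tree over Expr over Arg), with each level left-recursive on its own operator ('or' at Tree, 'xor' at Expr). That structure is LR(1), hence unambiguous.

Unambiguous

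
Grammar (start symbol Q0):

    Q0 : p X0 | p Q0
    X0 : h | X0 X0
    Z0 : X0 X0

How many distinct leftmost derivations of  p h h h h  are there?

5

Parse trees for p h h h h:
  [Q0 p [X0 [X0 h] [X0 [X0 h] [X0 [X0 h] [X0 h]]]]]
  [Q0 p [X0 [X0 h] [X0 [X0 [X0 h] [X0 h]] [X0 h]]]]
  [Q0 p [X0 [X0 [X0 h] [X0 h]] [X0 [X0 h] [X0 h]]]]
  [Q0 p [X0 [X0 [X0 h] [X0 [X0 h] [X0 h]]] [X0 h]]]
  [Q0 p [X0 [X0 [X0 [X0 h] [X0 h]] [X0 h]] [X0 h]]]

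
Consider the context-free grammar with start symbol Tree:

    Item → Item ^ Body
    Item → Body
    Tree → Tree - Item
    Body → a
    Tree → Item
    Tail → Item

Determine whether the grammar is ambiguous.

(Tail is unreachable from Tree, so its rules don't affect L(Tree).) Tree → Tree - Item | Item  ;  Item → Item ^ Body | Body  — a left-associative chain with Body at the bottom. Each string factors uniquely by precedence.

Unambiguous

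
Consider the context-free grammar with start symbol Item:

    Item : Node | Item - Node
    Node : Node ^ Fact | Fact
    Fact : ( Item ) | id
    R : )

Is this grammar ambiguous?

(R is unreachable from Item, so its rules don't affect L(Item).) The grammar is stratified — Item handles '-' (left-recursive), Node handles '^', Fact atoms. Each operator has a fixed associativity and precedence level, so every string has one parse.

Unambiguous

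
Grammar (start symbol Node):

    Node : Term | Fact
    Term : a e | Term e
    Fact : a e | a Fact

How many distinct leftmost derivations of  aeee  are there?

Parse trees for aeee:
  [Node [Term [Term [Term a e] e] e]]

1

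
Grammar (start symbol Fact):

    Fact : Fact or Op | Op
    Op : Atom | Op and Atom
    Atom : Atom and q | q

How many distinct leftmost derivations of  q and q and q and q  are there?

Parse trees for q and q and q and q:
  [Fact [Op [Atom [Atom [Atom [Atom q] and q] and q] and q]]]
  [Fact [Op [Op [Atom q]] and [Atom [Atom [Atom q] and q] and q]]]
  [Fact [Op [Op [Atom [Atom q] and q]] and [Atom [Atom q] and q]]]
  [Fact [Op [Op [Op [Atom q]] and [Atom q]] and [Atom [Atom q] and q]]]
  [Fact [Op [Op [Atom [Atom [Atom q] and q] and q]] and [Atom q]]]
  [Fact [Op [Op [Op [Atom q]] and [Atom [Atom q] and q]] and [Atom q]]]
  [Fact [Op [Op [Op [Atom [Atom q] and q]] and [Atom q]] and [Atom q]]]
  [Fact [Op [Op [Op [Op [Atom q]] and [Atom q]] and [Atom q]] and [Atom q]]]

8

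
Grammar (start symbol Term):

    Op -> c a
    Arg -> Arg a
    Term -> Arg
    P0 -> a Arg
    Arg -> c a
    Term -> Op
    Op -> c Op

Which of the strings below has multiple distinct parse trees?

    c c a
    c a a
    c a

c a

c c a: 1 tree
c a a: 1 tree
c a: 2 trees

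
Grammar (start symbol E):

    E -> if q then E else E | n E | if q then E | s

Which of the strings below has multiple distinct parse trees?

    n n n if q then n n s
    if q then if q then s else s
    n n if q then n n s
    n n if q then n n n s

if q then if q then s else s

n n n if q then n n s: 1 tree
if q then if q then s else s: 2 trees
n n if q then n n s: 1 tree
n n if q then n n n s: 1 tree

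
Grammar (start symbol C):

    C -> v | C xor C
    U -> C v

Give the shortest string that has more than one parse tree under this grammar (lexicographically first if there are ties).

v xor v xor v

length 1: no string has ≥2 trees
length 3: no string has ≥2 trees
length 5: v xor v xor v has 2 parse trees

Two derivations of v xor v xor v:
  C ⇒ C xor C ⇒ v xor C ⇒ v xor C xor C ⇒ v xor v xor C ⇒ v xor v xor v
  C ⇒ C xor C ⇒ C xor C xor C ⇒ v xor C xor C ⇒ v xor v xor C ⇒ v xor v xor v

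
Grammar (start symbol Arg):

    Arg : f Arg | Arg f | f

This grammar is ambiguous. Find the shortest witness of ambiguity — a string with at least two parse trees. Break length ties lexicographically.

length 1: no string has ≥2 trees
length 2: f f has 2 parse trees

Two derivations of f f:
  Arg ⇒ f Arg ⇒ f f
  Arg ⇒ Arg f ⇒ f f

f f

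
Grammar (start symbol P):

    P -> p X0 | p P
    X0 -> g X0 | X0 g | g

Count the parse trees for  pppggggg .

Parse trees for pppggggg (showing first 6 of 16):
  [P p [P p [P p [X0 g [X0 g [X0 g [X0 g [X0 g]]]]]]]]
  [P p [P p [P p [X0 g [X0 g [X0 g [X0 [X0 g] g]]]]]]]
  [P p [P p [P p [X0 g [X0 g [X0 [X0 g [X0 g]] g]]]]]]
  [P p [P p [P p [X0 g [X0 g [X0 [X0 [X0 g] g] g]]]]]]
  [P p [P p [P p [X0 g [X0 [X0 g [X0 g [X0 g]]] g]]]]]
  [P p [P p [P p [X0 g [X0 [X0 g [X0 [X0 g] g]] g]]]]]

16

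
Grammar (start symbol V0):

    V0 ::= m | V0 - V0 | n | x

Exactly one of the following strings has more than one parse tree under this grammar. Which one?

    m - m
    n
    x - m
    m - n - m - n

m - m: 1 tree
n: 1 tree
x - m: 1 tree
m - n - m - n: 5 trees

m - n - m - n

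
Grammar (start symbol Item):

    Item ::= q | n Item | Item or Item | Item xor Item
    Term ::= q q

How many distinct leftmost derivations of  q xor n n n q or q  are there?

Parse trees for q xor n n n q or q:
  [Item [Item [Item q] xor [Item n [Item n [Item n [Item q]]]]] or [Item q]]
  [Item [Item q] xor [Item n [Item n [Item n [Item [Item q] or [Item q]]]]]]
  [Item [Item q] xor [Item n [Item n [Item [Item n [Item q]] or [Item q]]]]]
  [Item [Item q] xor [Item n [Item [Item n [Item n [Item q]]] or [Item q]]]]
  [Item [Item q] xor [Item [Item n [Item n [Item n [Item q]]]] or [Item q]]]

5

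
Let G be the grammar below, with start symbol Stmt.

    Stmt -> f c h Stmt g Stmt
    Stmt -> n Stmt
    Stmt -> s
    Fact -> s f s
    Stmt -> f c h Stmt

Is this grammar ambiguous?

Ambiguous

Witness: f c h f c h s g s

Derivation 1: Stmt ⇒ f c h Stmt g Stmt ⇒ f c h f c h Stmt g Stmt ⇒ f c h f c h s g Stmt ⇒ f c h f c h s g s
Derivation 2: Stmt ⇒ f c h Stmt ⇒ f c h f c h Stmt g Stmt ⇒ f c h f c h s g Stmt ⇒ f c h f c h s g s

Two distinct leftmost derivations for the same string.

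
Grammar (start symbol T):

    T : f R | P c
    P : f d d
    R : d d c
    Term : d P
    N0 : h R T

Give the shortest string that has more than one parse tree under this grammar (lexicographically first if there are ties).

f d d c

length 4: f d d c has 2 parse trees

Two derivations of f d d c:
  T ⇒ f R ⇒ f d d c
  T ⇒ P c ⇒ f d d c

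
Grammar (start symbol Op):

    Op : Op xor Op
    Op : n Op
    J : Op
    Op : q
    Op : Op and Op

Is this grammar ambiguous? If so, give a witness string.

Witness: n q and q

Derivation 1: Op ⇒ n Op ⇒ n Op and Op ⇒ n q and Op ⇒ n q and q
Derivation 2: Op ⇒ Op and Op ⇒ n Op and Op ⇒ n q and Op ⇒ n q and q

Two distinct leftmost derivations for the same string.

Ambiguous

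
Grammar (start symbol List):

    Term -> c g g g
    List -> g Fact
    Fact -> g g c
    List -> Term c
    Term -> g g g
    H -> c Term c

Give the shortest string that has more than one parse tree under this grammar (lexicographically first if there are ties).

length 4: g g g c has 2 parse trees

Two derivations of g g g c:
  List ⇒ g Fact ⇒ g g g c
  List ⇒ Term c ⇒ g g g c

g g g c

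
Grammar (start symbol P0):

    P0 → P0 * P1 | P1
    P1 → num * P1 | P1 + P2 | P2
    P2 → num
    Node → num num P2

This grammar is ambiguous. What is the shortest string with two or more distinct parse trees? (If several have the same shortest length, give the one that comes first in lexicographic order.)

num * num

length 1: no string has ≥2 trees
length 3: num * num has 2 parse trees

Two derivations of num * num:
  P0 ⇒ P0 * P1 ⇒ P1 * P1 ⇒ P2 * P1 ⇒ num * P1 ⇒ num * P2 ⇒ num * num
  P0 ⇒ P1 ⇒ num * P1 ⇒ num * P2 ⇒ num * num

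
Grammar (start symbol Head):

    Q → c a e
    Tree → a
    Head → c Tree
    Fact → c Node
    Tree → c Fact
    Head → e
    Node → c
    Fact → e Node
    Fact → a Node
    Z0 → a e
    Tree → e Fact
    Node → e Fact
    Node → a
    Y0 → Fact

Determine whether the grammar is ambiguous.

Unambiguous

(Q, Z0, Y0 are unreachable from Head, so their rules don't affect L(Head).) Each reachable nonterminal has at most one production per leading terminal, and all productions are right-linear; the derivation is determined token-by-token.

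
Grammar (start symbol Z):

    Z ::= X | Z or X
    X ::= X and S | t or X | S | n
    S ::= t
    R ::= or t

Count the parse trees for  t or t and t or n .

Parse trees for t or t and t or n:
  [Z [Z [X [X t or [X [S t]]] and [S t]]] or [X n]]
  [Z [Z [X t or [X [X [S t]] and [S t]]]] or [X n]]
  [Z [Z [Z [X [S t]]] or [X [X [S t]] and [S t]]] or [X n]]

3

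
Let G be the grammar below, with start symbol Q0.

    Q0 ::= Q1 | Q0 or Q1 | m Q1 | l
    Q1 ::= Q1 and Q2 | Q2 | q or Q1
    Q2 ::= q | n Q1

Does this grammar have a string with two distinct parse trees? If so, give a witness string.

Ambiguous

Witness: q or q

Derivation 1: Q0 ⇒ Q1 ⇒ q or Q1 ⇒ q or Q2 ⇒ q or q
Derivation 2: Q0 ⇒ Q0 or Q1 ⇒ Q1 or Q1 ⇒ Q2 or Q1 ⇒ q or Q1 ⇒ q or Q2 ⇒ q or q

Two distinct leftmost derivations for the same string.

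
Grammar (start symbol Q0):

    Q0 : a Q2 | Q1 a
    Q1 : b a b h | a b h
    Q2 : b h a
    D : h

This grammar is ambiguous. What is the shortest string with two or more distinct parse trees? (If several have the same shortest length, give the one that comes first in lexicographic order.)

length 4: a b h a has 2 parse trees

Two derivations of a b h a:
  Q0 ⇒ a Q2 ⇒ a b h a
  Q0 ⇒ Q1 a ⇒ a b h a

a b h a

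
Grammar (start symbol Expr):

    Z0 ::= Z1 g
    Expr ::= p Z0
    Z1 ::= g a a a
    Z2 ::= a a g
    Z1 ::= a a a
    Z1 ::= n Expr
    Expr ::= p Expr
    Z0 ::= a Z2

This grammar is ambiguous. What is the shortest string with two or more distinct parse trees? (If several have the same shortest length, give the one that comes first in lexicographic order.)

p a a a g

length 5: p a a a g has 2 parse trees

Two derivations of p a a a g:
  Expr ⇒ p Z0 ⇒ p Z1 g ⇒ p a a a g
  Expr ⇒ p Z0 ⇒ p a Z2 ⇒ p a a a g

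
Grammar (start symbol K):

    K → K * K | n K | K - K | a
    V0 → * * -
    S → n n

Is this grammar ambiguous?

Ambiguous

Witness: n a * a

Derivation 1: K ⇒ K * K ⇒ n K * K ⇒ n a * K ⇒ n a * a
Derivation 2: K ⇒ n K ⇒ n K * K ⇒ n a * K ⇒ n a * a

Two distinct leftmost derivations for the same string.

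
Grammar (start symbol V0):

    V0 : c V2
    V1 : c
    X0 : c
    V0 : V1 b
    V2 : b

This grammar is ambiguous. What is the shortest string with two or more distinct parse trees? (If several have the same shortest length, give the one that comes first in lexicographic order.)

length 2: c b has 2 parse trees

Two derivations of c b:
  V0 ⇒ c V2 ⇒ c b
  V0 ⇒ V1 b ⇒ c b

c b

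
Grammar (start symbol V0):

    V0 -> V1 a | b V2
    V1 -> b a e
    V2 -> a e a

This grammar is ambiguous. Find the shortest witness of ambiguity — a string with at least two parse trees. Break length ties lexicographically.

b a e a

length 4: b a e a has 2 parse trees

Two derivations of b a e a:
  V0 ⇒ V1 a ⇒ b a e a
  V0 ⇒ b V2 ⇒ b a e a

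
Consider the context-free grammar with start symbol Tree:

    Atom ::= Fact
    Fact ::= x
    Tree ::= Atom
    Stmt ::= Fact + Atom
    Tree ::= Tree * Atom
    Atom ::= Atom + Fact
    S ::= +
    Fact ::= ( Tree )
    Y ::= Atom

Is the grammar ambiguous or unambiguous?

(Y, Stmt, S are unreachable from Tree, so their rules don't affect L(Tree).) The grammar is stratified — Tree handles '*' (left-recursive), Atom handles '+', Fact atoms. Each operator has a fixed associativity and precedence level, so every string has one parse.

Unambiguous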